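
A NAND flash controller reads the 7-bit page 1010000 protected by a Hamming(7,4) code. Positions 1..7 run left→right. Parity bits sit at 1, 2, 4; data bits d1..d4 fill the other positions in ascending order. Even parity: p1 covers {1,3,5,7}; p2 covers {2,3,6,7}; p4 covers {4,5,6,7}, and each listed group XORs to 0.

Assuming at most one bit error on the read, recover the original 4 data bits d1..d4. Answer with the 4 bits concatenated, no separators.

1000

s1 (pos 1,3,5,7): 1⊕1⊕0⊕0 = 0
s2 (pos 2,3,6,7): 0⊕1⊕0⊕0 = 1
s4 (pos 4,5,6,7): 0⊕0⊕0⊕0 = 0
Syndrome s4…s1 = 010 → error at position 2.
Flip position 2: 1010000 → 1110000
Read data bits from positions 3,5,6,7: 1000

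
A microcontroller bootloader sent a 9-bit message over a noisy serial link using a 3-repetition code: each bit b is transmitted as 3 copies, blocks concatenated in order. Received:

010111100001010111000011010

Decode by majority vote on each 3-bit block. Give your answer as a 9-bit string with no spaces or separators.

010001010

Block 1 (010): 1 one → 0
Block 2 (111): 3 ones → 1
Block 3 (100): 1 one → 0
Block 4 (001): 1 one → 0
Block 5 (010): 1 one → 0
Block 6 (111): 3 ones → 1
Block 7 (000): 0 ones → 0
Block 8 (011): 2 ones → 1
Block 9 (010): 1 one → 0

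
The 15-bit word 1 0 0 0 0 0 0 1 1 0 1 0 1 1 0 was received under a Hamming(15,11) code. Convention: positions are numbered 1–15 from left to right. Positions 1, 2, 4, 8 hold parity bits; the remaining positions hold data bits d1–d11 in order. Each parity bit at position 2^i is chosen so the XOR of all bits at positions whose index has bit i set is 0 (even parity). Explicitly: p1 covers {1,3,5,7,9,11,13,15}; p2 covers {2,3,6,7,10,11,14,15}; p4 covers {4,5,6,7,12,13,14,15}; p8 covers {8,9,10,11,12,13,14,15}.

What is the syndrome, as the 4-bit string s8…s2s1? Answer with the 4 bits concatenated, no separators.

s1 (pos 1,3,5,7,9,11,13,15): 1⊕0⊕0⊕0⊕1⊕1⊕1⊕0 = 0
s2 (pos 2,3,6,7,10,11,14,15): 0⊕0⊕0⊕0⊕0⊕1⊕1⊕0 = 0
s4 (pos 4,5,6,7,12,13,14,15): 0⊕0⊕0⊕0⊕0⊕1⊕1⊕0 = 0
s8 (pos 8,9,10,11,12,13,14,15): 1⊕1⊕0⊕1⊕0⊕1⊕1⊕0 = 1
Syndrome s8…s1 = 1000 → error at position 8.

1000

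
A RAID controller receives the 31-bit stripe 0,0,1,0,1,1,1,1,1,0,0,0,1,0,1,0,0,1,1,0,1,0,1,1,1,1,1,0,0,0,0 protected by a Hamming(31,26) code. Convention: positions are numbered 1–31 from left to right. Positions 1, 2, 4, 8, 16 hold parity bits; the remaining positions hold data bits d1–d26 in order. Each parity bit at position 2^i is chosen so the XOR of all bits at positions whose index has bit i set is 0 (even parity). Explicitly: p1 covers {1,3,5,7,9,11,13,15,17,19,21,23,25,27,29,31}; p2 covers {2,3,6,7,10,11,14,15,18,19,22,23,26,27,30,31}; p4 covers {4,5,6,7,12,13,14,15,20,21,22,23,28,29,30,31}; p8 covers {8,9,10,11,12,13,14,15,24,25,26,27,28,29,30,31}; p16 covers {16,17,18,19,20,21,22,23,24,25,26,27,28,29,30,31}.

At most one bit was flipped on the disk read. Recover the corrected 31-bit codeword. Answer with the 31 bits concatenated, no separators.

s1 (pos 1,3,5,7,9,11,13,15,17,19,21,23,25,27,29,31): 0⊕1⊕1⊕1⊕1⊕0⊕1⊕1⊕0⊕1⊕1⊕1⊕1⊕1⊕0⊕0 = 1
s2 (pos 2,3,6,7,10,11,14,15,18,19,22,23,26,27,30,31): 0⊕1⊕1⊕1⊕0⊕0⊕0⊕1⊕1⊕1⊕0⊕1⊕1⊕1⊕0⊕0 = 1
s4 (pos 4,5,6,7,12,13,14,15,20,21,22,23,28,29,30,31): 0⊕1⊕1⊕1⊕0⊕1⊕0⊕1⊕0⊕1⊕0⊕1⊕0⊕0⊕0⊕0 = 1
s8 (pos 8,9,10,11,12,13,14,15,24,25,26,27,28,29,30,31): 1⊕1⊕0⊕0⊕0⊕1⊕0⊕1⊕1⊕1⊕1⊕1⊕0⊕0⊕0⊕0 = 0
s16 (pos 16,17,18,19,20,21,22,23,24,25,26,27,28,29,30,31): 0⊕0⊕1⊕1⊕0⊕1⊕0⊕1⊕1⊕1⊕1⊕1⊕0⊕0⊕0⊕0 = 0
Syndrome s16…s1 = 00111 → error at position 7.
Flip position 7: 0010111110001010011010111110000 → 0010110110001010011010111110000

0010110110001010011010111110000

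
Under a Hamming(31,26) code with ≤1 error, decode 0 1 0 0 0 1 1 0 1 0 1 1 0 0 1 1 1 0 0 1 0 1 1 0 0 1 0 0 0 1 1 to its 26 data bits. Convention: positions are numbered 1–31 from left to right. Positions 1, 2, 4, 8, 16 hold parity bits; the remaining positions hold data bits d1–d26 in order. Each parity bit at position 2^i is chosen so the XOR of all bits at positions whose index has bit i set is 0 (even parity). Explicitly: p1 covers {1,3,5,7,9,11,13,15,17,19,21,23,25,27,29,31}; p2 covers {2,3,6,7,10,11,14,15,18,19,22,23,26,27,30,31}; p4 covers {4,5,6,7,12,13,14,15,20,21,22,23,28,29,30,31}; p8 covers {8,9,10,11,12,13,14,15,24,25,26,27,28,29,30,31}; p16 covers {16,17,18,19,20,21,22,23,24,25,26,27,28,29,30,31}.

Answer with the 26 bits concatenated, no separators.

s1 (pos 1,3,5,7,9,11,13,15,17,19,21,23,25,27,29,31): 0⊕0⊕0⊕1⊕1⊕1⊕0⊕1⊕1⊕0⊕0⊕1⊕0⊕0⊕0⊕1 = 1
s2 (pos 2,3,6,7,10,11,14,15,18,19,22,23,26,27,30,31): 1⊕0⊕1⊕1⊕0⊕1⊕0⊕1⊕0⊕0⊕1⊕1⊕1⊕0⊕1⊕1 = 0
s4 (pos 4,5,6,7,12,13,14,15,20,21,22,23,28,29,30,31): 0⊕0⊕1⊕1⊕1⊕0⊕0⊕1⊕1⊕0⊕1⊕1⊕0⊕0⊕1⊕1 = 1
s8 (pos 8,9,10,11,12,13,14,15,24,25,26,27,28,29,30,31): 0⊕1⊕0⊕1⊕1⊕0⊕0⊕1⊕0⊕0⊕1⊕0⊕0⊕0⊕1⊕1 = 1
s16 (pos 16,17,18,19,20,21,22,23,24,25,26,27,28,29,30,31): 1⊕1⊕0⊕0⊕1⊕0⊕1⊕1⊕0⊕0⊕1⊕0⊕0⊕0⊕1⊕1 = 0
Syndrome s16…s1 = 01101 → error at position 13.
Flip position 13: 0100011010110011100101100100011 → 0100011010111011100101100100011
Read data bits from positions 3,5,6,7,9,10,11,12,13,14,15,17,18,19,20,21,22,23,24,25,26,27,28,29,30,31: 00111011101100101100100011

00111011101100101100100011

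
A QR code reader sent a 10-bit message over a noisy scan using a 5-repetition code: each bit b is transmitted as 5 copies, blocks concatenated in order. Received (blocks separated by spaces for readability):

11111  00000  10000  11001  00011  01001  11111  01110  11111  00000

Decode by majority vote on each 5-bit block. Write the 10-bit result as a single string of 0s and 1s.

Block 1 (11111): 5 ones → 1
Block 2 (00000): 0 ones → 0
Block 3 (10000): 1 one → 0
Block 4 (11001): 3 ones → 1
Block 5 (00011): 2 ones → 0
Block 6 (01001): 2 ones → 0
Block 7 (11111): 5 ones → 1
Block 8 (01110): 3 ones → 1
Block 9 (11111): 5 ones → 1
Block 10 (00000): 0 ones → 0

1001001110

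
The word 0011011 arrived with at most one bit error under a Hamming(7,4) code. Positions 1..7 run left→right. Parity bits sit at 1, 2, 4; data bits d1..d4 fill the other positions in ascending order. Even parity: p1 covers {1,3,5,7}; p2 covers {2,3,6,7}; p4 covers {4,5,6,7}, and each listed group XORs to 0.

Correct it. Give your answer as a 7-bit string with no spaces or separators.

0011001

s1 (pos 1,3,5,7): 0⊕1⊕0⊕1 = 0
s2 (pos 2,3,6,7): 0⊕1⊕1⊕1 = 1
s4 (pos 4,5,6,7): 1⊕0⊕1⊕1 = 1
Syndrome s4…s1 = 110 → error at position 6.
Flip position 6: 0011011 → 0011001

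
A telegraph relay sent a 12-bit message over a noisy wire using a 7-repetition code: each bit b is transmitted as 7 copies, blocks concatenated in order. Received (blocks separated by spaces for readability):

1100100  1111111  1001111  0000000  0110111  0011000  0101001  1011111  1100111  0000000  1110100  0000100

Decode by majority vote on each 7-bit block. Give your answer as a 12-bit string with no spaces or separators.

Block 1 (1100100): 3 ones → 0
Block 2 (1111111): 7 ones → 1
Block 3 (1001111): 5 ones → 1
Block 4 (0000000): 0 ones → 0
Block 5 (0110111): 5 ones → 1
Block 6 (0011000): 2 ones → 0
Block 7 (0101001): 3 ones → 0
Block 8 (1011111): 6 ones → 1
Block 9 (1100111): 5 ones → 1
Block 10 (0000000): 0 ones → 0
Block 11 (1110100): 4 ones → 1
Block 12 (0000100): 1 one → 0

011010011010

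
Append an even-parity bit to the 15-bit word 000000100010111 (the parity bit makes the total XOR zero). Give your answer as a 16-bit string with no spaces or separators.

0000001000101111

XOR of the 15 data bits: 0⊕0⊕0⊕0⊕0⊕0⊕1⊕0⊕0⊕0⊕1⊕0⊕1⊕1⊕1 = 1
Parity bit = 1 (so all 16 bits XOR to 0).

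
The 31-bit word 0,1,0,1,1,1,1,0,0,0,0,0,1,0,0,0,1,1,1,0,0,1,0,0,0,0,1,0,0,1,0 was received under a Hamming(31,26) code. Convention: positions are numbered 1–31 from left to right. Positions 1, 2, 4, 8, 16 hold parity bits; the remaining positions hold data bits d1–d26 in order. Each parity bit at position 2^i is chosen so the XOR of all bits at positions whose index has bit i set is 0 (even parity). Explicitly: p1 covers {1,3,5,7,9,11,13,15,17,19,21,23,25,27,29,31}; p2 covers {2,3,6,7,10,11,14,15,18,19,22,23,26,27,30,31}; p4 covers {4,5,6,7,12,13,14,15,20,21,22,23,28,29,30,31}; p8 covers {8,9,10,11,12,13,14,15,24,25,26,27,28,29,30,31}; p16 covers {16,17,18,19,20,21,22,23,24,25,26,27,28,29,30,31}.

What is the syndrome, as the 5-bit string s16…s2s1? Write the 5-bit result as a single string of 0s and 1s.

s1 (pos 1,3,5,7,9,11,13,15,17,19,21,23,25,27,29,31): 0⊕0⊕1⊕1⊕0⊕0⊕1⊕0⊕1⊕1⊕0⊕0⊕0⊕1⊕0⊕0 = 0
s2 (pos 2,3,6,7,10,11,14,15,18,19,22,23,26,27,30,31): 1⊕0⊕1⊕1⊕0⊕0⊕0⊕0⊕1⊕1⊕1⊕0⊕0⊕1⊕1⊕0 = 0
s4 (pos 4,5,6,7,12,13,14,15,20,21,22,23,28,29,30,31): 1⊕1⊕1⊕1⊕0⊕1⊕0⊕0⊕0⊕0⊕1⊕0⊕0⊕0⊕1⊕0 = 1
s8 (pos 8,9,10,11,12,13,14,15,24,25,26,27,28,29,30,31): 0⊕0⊕0⊕0⊕0⊕1⊕0⊕0⊕0⊕0⊕0⊕1⊕0⊕0⊕1⊕0 = 1
s16 (pos 16,17,18,19,20,21,22,23,24,25,26,27,28,29,30,31): 0⊕1⊕1⊕1⊕0⊕0⊕1⊕0⊕0⊕0⊕0⊕1⊕0⊕0⊕1⊕0 = 0
Syndrome s16…s1 = 01100 → error at position 12.

01100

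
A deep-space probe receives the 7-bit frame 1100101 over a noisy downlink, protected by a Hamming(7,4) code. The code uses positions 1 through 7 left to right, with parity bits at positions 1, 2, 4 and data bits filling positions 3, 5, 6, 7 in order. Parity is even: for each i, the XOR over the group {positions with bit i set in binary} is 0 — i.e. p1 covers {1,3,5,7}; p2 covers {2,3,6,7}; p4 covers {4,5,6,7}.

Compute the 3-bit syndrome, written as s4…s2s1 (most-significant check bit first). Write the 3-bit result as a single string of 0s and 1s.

001

s1 (pos 1,3,5,7): 1⊕0⊕1⊕1 = 1
s2 (pos 2,3,6,7): 1⊕0⊕0⊕1 = 0
s4 (pos 4,5,6,7): 0⊕1⊕0⊕1 = 0
Syndrome s4…s1 = 001 → error at position 1.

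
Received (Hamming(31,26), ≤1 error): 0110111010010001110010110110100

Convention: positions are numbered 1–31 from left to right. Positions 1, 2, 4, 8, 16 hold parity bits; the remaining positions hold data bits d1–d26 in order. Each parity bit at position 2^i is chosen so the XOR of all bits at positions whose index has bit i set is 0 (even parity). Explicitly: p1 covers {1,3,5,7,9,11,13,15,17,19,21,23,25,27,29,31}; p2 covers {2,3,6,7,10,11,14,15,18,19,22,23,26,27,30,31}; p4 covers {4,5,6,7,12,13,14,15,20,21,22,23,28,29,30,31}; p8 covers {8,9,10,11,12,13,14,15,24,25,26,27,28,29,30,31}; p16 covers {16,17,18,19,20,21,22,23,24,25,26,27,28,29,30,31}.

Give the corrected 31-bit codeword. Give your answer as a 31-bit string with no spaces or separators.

s1 (pos 1,3,5,7,9,11,13,15,17,19,21,23,25,27,29,31): 0⊕1⊕1⊕1⊕1⊕0⊕0⊕0⊕1⊕0⊕1⊕1⊕0⊕1⊕1⊕0 = 1
s2 (pos 2,3,6,7,10,11,14,15,18,19,22,23,26,27,30,31): 1⊕1⊕1⊕1⊕0⊕0⊕0⊕0⊕1⊕0⊕0⊕1⊕1⊕1⊕0⊕0 = 0
s4 (pos 4,5,6,7,12,13,14,15,20,21,22,23,28,29,30,31): 0⊕1⊕1⊕1⊕1⊕0⊕0⊕0⊕0⊕1⊕0⊕1⊕0⊕1⊕0⊕0 = 1
s8 (pos 8,9,10,11,12,13,14,15,24,25,26,27,28,29,30,31): 0⊕1⊕0⊕0⊕1⊕0⊕0⊕0⊕1⊕0⊕1⊕1⊕0⊕1⊕0⊕0 = 0
s16 (pos 16,17,18,19,20,21,22,23,24,25,26,27,28,29,30,31): 1⊕1⊕1⊕0⊕0⊕1⊕0⊕1⊕1⊕0⊕1⊕1⊕0⊕1⊕0⊕0 = 1
Syndrome s16…s1 = 10101 → error at position 21.
Flip position 21: 0110111010010001110010110110100 → 0110111010010001110000110110100

0110111010010001110000110110100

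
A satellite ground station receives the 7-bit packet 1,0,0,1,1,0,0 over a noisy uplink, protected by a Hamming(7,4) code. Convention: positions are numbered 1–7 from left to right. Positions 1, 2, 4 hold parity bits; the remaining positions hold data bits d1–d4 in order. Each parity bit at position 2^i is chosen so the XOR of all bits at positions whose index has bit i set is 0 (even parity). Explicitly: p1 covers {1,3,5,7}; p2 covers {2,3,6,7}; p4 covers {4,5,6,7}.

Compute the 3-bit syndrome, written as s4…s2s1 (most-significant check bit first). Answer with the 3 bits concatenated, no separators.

000

s1 (pos 1,3,5,7): 1⊕0⊕1⊕0 = 0
s2 (pos 2,3,6,7): 0⊕0⊕0⊕0 = 0
s4 (pos 4,5,6,7): 1⊕1⊕0⊕0 = 0
Syndrome s4…s1 = 000 → no error.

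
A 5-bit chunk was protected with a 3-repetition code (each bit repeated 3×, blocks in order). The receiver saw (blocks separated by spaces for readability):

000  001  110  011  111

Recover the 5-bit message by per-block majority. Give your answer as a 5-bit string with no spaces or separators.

Block 1 (000): 0 ones → 0
Block 2 (001): 1 one → 0
Block 3 (110): 2 ones → 1
Block 4 (011): 2 ones → 1
Block 5 (111): 3 ones → 1

00111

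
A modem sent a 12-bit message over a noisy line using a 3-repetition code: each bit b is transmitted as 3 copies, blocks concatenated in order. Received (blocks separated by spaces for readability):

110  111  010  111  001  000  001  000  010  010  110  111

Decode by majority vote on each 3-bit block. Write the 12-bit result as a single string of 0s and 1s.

Block 1 (110): 2 ones → 1
Block 2 (111): 3 ones → 1
Block 3 (010): 1 one → 0
Block 4 (111): 3 ones → 1
Block 5 (001): 1 one → 0
Block 6 (000): 0 ones → 0
Block 7 (001): 1 one → 0
Block 8 (000): 0 ones → 0
Block 9 (010): 1 one → 0
Block 10 (010): 1 one → 0
Block 11 (110): 2 ones → 1
Block 12 (111): 3 ones → 1

110100000011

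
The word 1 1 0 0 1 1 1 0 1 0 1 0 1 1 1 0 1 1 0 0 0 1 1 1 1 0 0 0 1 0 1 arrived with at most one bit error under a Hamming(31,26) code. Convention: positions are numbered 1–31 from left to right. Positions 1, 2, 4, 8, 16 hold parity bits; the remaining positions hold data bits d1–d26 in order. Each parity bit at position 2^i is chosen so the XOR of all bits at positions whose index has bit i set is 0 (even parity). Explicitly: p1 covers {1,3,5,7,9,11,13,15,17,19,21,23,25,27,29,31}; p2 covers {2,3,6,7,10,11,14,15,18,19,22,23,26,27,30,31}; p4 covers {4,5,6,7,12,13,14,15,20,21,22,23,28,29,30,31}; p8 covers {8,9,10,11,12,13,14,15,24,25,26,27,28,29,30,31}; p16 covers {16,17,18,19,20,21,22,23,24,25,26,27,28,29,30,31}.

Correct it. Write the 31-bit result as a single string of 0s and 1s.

s1 (pos 1,3,5,7,9,11,13,15,17,19,21,23,25,27,29,31): 1⊕0⊕1⊕1⊕1⊕1⊕1⊕1⊕1⊕0⊕0⊕1⊕1⊕0⊕1⊕1 = 0
s2 (pos 2,3,6,7,10,11,14,15,18,19,22,23,26,27,30,31): 1⊕0⊕1⊕1⊕0⊕1⊕1⊕1⊕1⊕0⊕1⊕1⊕0⊕0⊕0⊕1 = 0
s4 (pos 4,5,6,7,12,13,14,15,20,21,22,23,28,29,30,31): 0⊕1⊕1⊕1⊕0⊕1⊕1⊕1⊕0⊕0⊕1⊕1⊕0⊕1⊕0⊕1 = 0
s8 (pos 8,9,10,11,12,13,14,15,24,25,26,27,28,29,30,31): 0⊕1⊕0⊕1⊕0⊕1⊕1⊕1⊕1⊕1⊕0⊕0⊕0⊕1⊕0⊕1 = 1
s16 (pos 16,17,18,19,20,21,22,23,24,25,26,27,28,29,30,31): 0⊕1⊕1⊕0⊕0⊕0⊕1⊕1⊕1⊕1⊕0⊕0⊕0⊕1⊕0⊕1 = 0
Syndrome s16…s1 = 01000 → error at position 8.
Flip position 8: 1100111010101110110001111000101 → 1100111110101110110001111000101

1100111110101110110001111000101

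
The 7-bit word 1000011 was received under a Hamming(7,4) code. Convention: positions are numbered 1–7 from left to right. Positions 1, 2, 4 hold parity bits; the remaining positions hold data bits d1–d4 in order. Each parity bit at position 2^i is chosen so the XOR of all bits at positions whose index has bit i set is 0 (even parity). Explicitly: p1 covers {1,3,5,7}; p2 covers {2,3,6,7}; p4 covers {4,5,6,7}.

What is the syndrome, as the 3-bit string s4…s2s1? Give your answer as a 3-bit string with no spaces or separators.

s1 (pos 1,3,5,7): 1⊕0⊕0⊕1 = 0
s2 (pos 2,3,6,7): 0⊕0⊕1⊕1 = 0
s4 (pos 4,5,6,7): 0⊕0⊕1⊕1 = 0
Syndrome s4…s1 = 000 → no error.

000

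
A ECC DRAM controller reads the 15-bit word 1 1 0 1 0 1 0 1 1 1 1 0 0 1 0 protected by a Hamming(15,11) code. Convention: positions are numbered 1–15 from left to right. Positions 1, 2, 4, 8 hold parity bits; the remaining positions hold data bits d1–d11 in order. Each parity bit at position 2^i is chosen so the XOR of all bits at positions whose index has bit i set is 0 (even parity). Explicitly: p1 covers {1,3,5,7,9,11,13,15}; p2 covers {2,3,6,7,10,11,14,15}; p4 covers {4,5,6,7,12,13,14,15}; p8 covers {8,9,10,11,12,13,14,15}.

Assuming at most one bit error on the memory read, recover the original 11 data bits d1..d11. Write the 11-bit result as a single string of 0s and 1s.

00101110011

s1 (pos 1,3,5,7,9,11,13,15): 1⊕0⊕0⊕0⊕1⊕1⊕0⊕0 = 1
s2 (pos 2,3,6,7,10,11,14,15): 1⊕0⊕1⊕0⊕1⊕1⊕1⊕0 = 1
s4 (pos 4,5,6,7,12,13,14,15): 1⊕0⊕1⊕0⊕0⊕0⊕1⊕0 = 1
s8 (pos 8,9,10,11,12,13,14,15): 1⊕1⊕1⊕1⊕0⊕0⊕1⊕0 = 1
Syndrome s8…s1 = 1111 → error at position 15.
Flip position 15: 110101011110010 → 110101011110011
Read data bits from positions 3,5,6,7,9,10,11,12,13,14,15: 00101110011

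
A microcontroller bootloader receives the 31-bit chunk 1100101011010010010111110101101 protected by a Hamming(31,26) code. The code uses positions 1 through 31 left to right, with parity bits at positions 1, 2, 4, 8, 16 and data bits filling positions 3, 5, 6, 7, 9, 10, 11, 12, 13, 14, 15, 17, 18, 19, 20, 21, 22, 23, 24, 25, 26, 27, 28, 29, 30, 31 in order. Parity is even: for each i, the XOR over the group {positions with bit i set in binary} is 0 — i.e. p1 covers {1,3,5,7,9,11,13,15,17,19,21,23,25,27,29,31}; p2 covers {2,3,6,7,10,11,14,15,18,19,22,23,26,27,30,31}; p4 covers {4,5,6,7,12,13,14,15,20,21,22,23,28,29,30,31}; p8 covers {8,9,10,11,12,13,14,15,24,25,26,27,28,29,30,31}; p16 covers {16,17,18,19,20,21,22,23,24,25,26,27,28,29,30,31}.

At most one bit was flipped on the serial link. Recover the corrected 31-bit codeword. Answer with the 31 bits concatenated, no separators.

1100101011010000010111110101101

s1 (pos 1,3,5,7,9,11,13,15,17,19,21,23,25,27,29,31): 1⊕0⊕1⊕1⊕1⊕0⊕0⊕1⊕0⊕0⊕1⊕1⊕0⊕0⊕1⊕1 = 1
s2 (pos 2,3,6,7,10,11,14,15,18,19,22,23,26,27,30,31): 1⊕0⊕0⊕1⊕1⊕0⊕0⊕1⊕1⊕0⊕1⊕1⊕1⊕0⊕0⊕1 = 1
s4 (pos 4,5,6,7,12,13,14,15,20,21,22,23,28,29,30,31): 0⊕1⊕0⊕1⊕1⊕0⊕0⊕1⊕1⊕1⊕1⊕1⊕1⊕1⊕0⊕1 = 1
s8 (pos 8,9,10,11,12,13,14,15,24,25,26,27,28,29,30,31): 0⊕1⊕1⊕0⊕1⊕0⊕0⊕1⊕1⊕0⊕1⊕0⊕1⊕1⊕0⊕1 = 1
s16 (pos 16,17,18,19,20,21,22,23,24,25,26,27,28,29,30,31): 0⊕0⊕1⊕0⊕1⊕1⊕1⊕1⊕1⊕0⊕1⊕0⊕1⊕1⊕0⊕1 = 0
Syndrome s16…s1 = 01111 → error at position 15.
Flip position 15: 1100101011010010010111110101101 → 1100101011010000010111110101101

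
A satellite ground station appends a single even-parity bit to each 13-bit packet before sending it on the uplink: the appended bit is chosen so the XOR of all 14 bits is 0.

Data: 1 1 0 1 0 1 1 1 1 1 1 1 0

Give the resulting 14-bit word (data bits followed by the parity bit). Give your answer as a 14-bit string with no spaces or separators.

XOR of the 13 data bits: 1⊕1⊕0⊕1⊕0⊕1⊕1⊕1⊕1⊕1⊕1⊕1⊕0 = 0
Parity bit = 0 (so all 14 bits XOR to 0).

11010111111100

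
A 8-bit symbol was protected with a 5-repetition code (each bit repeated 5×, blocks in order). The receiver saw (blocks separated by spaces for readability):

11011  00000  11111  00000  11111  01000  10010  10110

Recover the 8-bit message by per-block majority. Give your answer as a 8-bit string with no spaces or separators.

Block 1 (11011): 4 ones → 1
Block 2 (00000): 0 ones → 0
Block 3 (11111): 5 ones → 1
Block 4 (00000): 0 ones → 0
Block 5 (11111): 5 ones → 1
Block 6 (01000): 1 one → 0
Block 7 (10010): 2 ones → 0
Block 8 (10110): 3 ones → 1

10101001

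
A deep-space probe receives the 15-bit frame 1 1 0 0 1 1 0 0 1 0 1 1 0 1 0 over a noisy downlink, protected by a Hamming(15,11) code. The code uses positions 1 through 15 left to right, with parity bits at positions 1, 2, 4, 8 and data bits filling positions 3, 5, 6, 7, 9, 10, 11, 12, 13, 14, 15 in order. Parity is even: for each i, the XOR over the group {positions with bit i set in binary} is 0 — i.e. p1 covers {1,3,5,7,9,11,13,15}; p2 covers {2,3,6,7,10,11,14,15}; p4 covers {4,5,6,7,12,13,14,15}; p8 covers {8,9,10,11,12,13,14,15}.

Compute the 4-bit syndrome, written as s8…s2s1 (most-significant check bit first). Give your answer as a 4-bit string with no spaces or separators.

0000

s1 (pos 1,3,5,7,9,11,13,15): 1⊕0⊕1⊕0⊕1⊕1⊕0⊕0 = 0
s2 (pos 2,3,6,7,10,11,14,15): 1⊕0⊕1⊕0⊕0⊕1⊕1⊕0 = 0
s4 (pos 4,5,6,7,12,13,14,15): 0⊕1⊕1⊕0⊕1⊕0⊕1⊕0 = 0
s8 (pos 8,9,10,11,12,13,14,15): 0⊕1⊕0⊕1⊕1⊕0⊕1⊕0 = 0
Syndrome s8…s1 = 0000 → no error.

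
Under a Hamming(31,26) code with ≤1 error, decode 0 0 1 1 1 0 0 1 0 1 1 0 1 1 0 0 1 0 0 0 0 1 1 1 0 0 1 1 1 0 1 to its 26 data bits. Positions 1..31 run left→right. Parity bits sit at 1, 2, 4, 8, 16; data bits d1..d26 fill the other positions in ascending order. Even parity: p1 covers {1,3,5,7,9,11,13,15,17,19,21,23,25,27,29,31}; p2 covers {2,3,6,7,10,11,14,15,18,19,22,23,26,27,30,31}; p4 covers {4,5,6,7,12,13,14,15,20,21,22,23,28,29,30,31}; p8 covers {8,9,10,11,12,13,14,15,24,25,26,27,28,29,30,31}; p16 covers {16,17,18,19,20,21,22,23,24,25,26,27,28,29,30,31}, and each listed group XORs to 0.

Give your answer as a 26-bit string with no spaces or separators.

10000110110100001110011101

s1 (pos 1,3,5,7,9,11,13,15,17,19,21,23,25,27,29,31): 0⊕1⊕1⊕0⊕0⊕1⊕1⊕0⊕1⊕0⊕0⊕1⊕0⊕1⊕1⊕1 = 1
s2 (pos 2,3,6,7,10,11,14,15,18,19,22,23,26,27,30,31): 0⊕1⊕0⊕0⊕1⊕1⊕1⊕0⊕0⊕0⊕1⊕1⊕0⊕1⊕0⊕1 = 0
s4 (pos 4,5,6,7,12,13,14,15,20,21,22,23,28,29,30,31): 1⊕1⊕0⊕0⊕0⊕1⊕1⊕0⊕0⊕0⊕1⊕1⊕1⊕1⊕0⊕1 = 1
s8 (pos 8,9,10,11,12,13,14,15,24,25,26,27,28,29,30,31): 1⊕0⊕1⊕1⊕0⊕1⊕1⊕0⊕1⊕0⊕0⊕1⊕1⊕1⊕0⊕1 = 0
s16 (pos 16,17,18,19,20,21,22,23,24,25,26,27,28,29,30,31): 0⊕1⊕0⊕0⊕0⊕0⊕1⊕1⊕1⊕0⊕0⊕1⊕1⊕1⊕0⊕1 = 0
Syndrome s16…s1 = 00101 → error at position 5.
Flip position 5: 0011100101101100100001110011101 → 0011000101101100100001110011101
Read data bits from positions 3,5,6,7,9,10,11,12,13,14,15,17,18,19,20,21,22,23,24,25,26,27,28,29,30,31: 10000110110100001110011101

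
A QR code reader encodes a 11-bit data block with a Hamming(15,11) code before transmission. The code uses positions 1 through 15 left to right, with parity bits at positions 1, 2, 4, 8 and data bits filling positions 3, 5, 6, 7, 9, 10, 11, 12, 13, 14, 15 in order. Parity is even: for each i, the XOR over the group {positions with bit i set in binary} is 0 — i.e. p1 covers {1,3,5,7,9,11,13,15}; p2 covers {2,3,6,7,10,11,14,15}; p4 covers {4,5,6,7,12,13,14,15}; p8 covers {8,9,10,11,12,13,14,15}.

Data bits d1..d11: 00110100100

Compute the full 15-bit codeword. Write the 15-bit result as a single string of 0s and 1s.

Place data at non-parity positions: p1 p2 0 p4 0 1 1 p8 0 1 0 0 1 0 0
p1 (pos 1,3,5,7,9,11,13,15): XOR of data positions = 0⊕0⊕1⊕0⊕0⊕1⊕0 = 0
p2 (pos 2,3,6,7,10,11,14,15): XOR of data positions = 0⊕1⊕1⊕1⊕0⊕0⊕0 = 1
p4 (pos 4,5,6,7,12,13,14,15): XOR of data positions = 0⊕1⊕1⊕0⊕1⊕0⊕0 = 1
p8 (pos 8,9,10,11,12,13,14,15): XOR of data positions = 0⊕1⊕0⊕0⊕1⊕0⊕0 = 0
Codeword: 010101100100100

010101100100100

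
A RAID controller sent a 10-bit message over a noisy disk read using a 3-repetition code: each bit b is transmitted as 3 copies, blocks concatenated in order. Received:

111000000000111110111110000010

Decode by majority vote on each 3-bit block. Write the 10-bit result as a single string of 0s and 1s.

1000111100

Block 1 (111): 3 ones → 1
Block 2 (000): 0 ones → 0
Block 3 (000): 0 ones → 0
Block 4 (000): 0 ones → 0
Block 5 (111): 3 ones → 1
Block 6 (110): 2 ones → 1
Block 7 (111): 3 ones → 1
Block 8 (110): 2 ones → 1
Block 9 (000): 0 ones → 0
Block 10 (010): 1 one → 0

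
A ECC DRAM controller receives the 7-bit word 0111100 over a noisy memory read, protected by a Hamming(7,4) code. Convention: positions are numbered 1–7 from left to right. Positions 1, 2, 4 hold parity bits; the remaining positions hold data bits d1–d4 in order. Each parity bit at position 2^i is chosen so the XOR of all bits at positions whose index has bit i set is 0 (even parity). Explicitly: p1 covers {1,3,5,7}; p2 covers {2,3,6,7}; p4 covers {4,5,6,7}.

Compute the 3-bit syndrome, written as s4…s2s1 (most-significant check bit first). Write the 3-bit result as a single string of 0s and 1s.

s1 (pos 1,3,5,7): 0⊕1⊕1⊕0 = 0
s2 (pos 2,3,6,7): 1⊕1⊕0⊕0 = 0
s4 (pos 4,5,6,7): 1⊕1⊕0⊕0 = 0
Syndrome s4…s1 = 000 → no error.

000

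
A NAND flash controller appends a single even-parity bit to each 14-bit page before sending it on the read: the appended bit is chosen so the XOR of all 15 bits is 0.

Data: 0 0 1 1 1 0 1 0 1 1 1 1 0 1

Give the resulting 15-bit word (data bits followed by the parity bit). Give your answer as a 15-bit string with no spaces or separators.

001110101111011

XOR of the 14 data bits: 0⊕0⊕1⊕1⊕1⊕0⊕1⊕0⊕1⊕1⊕1⊕1⊕0⊕1 = 1
Parity bit = 1 (so all 15 bits XOR to 0).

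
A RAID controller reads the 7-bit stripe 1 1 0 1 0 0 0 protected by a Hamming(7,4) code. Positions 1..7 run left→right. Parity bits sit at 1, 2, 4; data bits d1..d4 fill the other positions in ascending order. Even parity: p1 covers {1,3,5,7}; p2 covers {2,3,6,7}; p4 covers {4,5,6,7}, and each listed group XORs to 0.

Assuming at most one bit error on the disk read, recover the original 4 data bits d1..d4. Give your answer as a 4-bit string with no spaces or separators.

0001

s1 (pos 1,3,5,7): 1⊕0⊕0⊕0 = 1
s2 (pos 2,3,6,7): 1⊕0⊕0⊕0 = 1
s4 (pos 4,5,6,7): 1⊕0⊕0⊕0 = 1
Syndrome s4…s1 = 111 → error at position 7.
Flip position 7: 1101000 → 1101001
Read data bits from positions 3,5,6,7: 0001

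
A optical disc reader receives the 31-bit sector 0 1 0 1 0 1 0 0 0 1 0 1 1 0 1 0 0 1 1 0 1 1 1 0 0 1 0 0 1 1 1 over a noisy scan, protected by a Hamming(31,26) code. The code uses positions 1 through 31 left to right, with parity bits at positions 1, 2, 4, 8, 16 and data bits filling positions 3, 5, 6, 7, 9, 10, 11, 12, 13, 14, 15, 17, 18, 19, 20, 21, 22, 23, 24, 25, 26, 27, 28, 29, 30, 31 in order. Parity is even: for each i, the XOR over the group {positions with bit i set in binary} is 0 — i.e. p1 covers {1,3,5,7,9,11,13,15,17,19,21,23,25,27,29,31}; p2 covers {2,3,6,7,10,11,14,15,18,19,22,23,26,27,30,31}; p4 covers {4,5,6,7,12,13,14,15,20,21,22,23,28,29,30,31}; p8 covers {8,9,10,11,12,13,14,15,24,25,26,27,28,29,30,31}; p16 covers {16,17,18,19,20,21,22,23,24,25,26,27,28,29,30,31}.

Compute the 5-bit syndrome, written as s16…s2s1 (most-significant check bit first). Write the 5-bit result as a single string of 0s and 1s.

s1 (pos 1,3,5,7,9,11,13,15,17,19,21,23,25,27,29,31): 0⊕0⊕0⊕0⊕0⊕0⊕1⊕1⊕0⊕1⊕1⊕1⊕0⊕0⊕1⊕1 = 1
s2 (pos 2,3,6,7,10,11,14,15,18,19,22,23,26,27,30,31): 1⊕0⊕1⊕0⊕1⊕0⊕0⊕1⊕1⊕1⊕1⊕1⊕1⊕0⊕1⊕1 = 1
s4 (pos 4,5,6,7,12,13,14,15,20,21,22,23,28,29,30,31): 1⊕0⊕1⊕0⊕1⊕1⊕0⊕1⊕0⊕1⊕1⊕1⊕0⊕1⊕1⊕1 = 1
s8 (pos 8,9,10,11,12,13,14,15,24,25,26,27,28,29,30,31): 0⊕0⊕1⊕0⊕1⊕1⊕0⊕1⊕0⊕0⊕1⊕0⊕0⊕1⊕1⊕1 = 0
s16 (pos 16,17,18,19,20,21,22,23,24,25,26,27,28,29,30,31): 0⊕0⊕1⊕1⊕0⊕1⊕1⊕1⊕0⊕0⊕1⊕0⊕0⊕1⊕1⊕1 = 1
Syndrome s16…s1 = 10111 → error at position 23.

10111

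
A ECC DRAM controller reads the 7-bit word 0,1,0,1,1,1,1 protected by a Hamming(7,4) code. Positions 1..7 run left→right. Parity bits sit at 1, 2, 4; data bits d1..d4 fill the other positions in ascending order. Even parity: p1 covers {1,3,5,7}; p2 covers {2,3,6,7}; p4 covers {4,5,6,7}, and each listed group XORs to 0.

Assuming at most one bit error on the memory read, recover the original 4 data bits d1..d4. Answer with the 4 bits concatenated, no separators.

0111

s1 (pos 1,3,5,7): 0⊕0⊕1⊕1 = 0
s2 (pos 2,3,6,7): 1⊕0⊕1⊕1 = 1
s4 (pos 4,5,6,7): 1⊕1⊕1⊕1 = 0
Syndrome s4…s1 = 010 → error at position 2.
Flip position 2: 0101111 → 0001111
Read data bits from positions 3,5,6,7: 0111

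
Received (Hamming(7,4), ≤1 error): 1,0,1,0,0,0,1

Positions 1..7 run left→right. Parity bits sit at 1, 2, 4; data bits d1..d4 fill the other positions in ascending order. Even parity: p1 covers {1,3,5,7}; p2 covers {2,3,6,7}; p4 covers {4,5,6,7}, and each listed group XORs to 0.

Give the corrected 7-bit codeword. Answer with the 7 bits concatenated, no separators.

1010101

s1 (pos 1,3,5,7): 1⊕1⊕0⊕1 = 1
s2 (pos 2,3,6,7): 0⊕1⊕0⊕1 = 0
s4 (pos 4,5,6,7): 0⊕0⊕0⊕1 = 1
Syndrome s4…s1 = 101 → error at position 5.
Flip position 5: 1010001 → 1010101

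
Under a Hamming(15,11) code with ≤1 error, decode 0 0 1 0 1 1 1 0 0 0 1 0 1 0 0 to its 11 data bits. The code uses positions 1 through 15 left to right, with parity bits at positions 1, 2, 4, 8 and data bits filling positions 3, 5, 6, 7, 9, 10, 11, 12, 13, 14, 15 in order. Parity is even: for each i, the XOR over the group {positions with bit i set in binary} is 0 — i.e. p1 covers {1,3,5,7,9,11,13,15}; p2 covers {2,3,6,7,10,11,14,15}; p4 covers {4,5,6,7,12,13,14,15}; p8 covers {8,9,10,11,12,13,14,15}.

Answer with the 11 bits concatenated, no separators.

s1 (pos 1,3,5,7,9,11,13,15): 0⊕1⊕1⊕1⊕0⊕1⊕1⊕0 = 1
s2 (pos 2,3,6,7,10,11,14,15): 0⊕1⊕1⊕1⊕0⊕1⊕0⊕0 = 0
s4 (pos 4,5,6,7,12,13,14,15): 0⊕1⊕1⊕1⊕0⊕1⊕0⊕0 = 0
s8 (pos 8,9,10,11,12,13,14,15): 0⊕0⊕0⊕1⊕0⊕1⊕0⊕0 = 0
Syndrome s8…s1 = 0001 → error at position 1.
Flip position 1: 001011100010100 → 101011100010100
Read data bits from positions 3,5,6,7,9,10,11,12,13,14,15: 11110010100

11110010100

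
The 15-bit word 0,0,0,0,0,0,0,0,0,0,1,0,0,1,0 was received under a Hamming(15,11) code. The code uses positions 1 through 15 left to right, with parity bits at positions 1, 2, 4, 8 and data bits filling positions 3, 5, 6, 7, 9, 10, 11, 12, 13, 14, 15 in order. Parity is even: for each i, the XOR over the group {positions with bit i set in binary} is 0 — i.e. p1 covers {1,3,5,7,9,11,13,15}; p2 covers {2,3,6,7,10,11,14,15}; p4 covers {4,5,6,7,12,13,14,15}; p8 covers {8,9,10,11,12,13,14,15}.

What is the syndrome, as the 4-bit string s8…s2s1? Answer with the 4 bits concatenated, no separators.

s1 (pos 1,3,5,7,9,11,13,15): 0⊕0⊕0⊕0⊕0⊕1⊕0⊕0 = 1
s2 (pos 2,3,6,7,10,11,14,15): 0⊕0⊕0⊕0⊕0⊕1⊕1⊕0 = 0
s4 (pos 4,5,6,7,12,13,14,15): 0⊕0⊕0⊕0⊕0⊕0⊕1⊕0 = 1
s8 (pos 8,9,10,11,12,13,14,15): 0⊕0⊕0⊕1⊕0⊕0⊕1⊕0 = 0
Syndrome s8…s1 = 0101 → error at position 5.

0101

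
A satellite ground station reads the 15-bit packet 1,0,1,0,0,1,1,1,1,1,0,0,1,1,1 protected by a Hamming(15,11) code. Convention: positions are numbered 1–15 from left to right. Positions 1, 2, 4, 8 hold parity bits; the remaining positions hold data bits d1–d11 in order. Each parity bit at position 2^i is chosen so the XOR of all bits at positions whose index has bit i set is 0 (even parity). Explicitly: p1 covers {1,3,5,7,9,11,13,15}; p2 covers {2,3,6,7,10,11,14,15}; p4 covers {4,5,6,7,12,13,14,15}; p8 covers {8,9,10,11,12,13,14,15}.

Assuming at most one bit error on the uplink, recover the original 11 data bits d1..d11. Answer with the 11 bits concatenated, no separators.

10111100111

s1 (pos 1,3,5,7,9,11,13,15): 1⊕1⊕0⊕1⊕1⊕0⊕1⊕1 = 0
s2 (pos 2,3,6,7,10,11,14,15): 0⊕1⊕1⊕1⊕1⊕0⊕1⊕1 = 0
s4 (pos 4,5,6,7,12,13,14,15): 0⊕0⊕1⊕1⊕0⊕1⊕1⊕1 = 1
s8 (pos 8,9,10,11,12,13,14,15): 1⊕1⊕1⊕0⊕0⊕1⊕1⊕1 = 0
Syndrome s8…s1 = 0100 → error at position 4.
Flip position 4: 101001111100111 → 101101111100111
Read data bits from positions 3,5,6,7,9,10,11,12,13,14,15: 10111100111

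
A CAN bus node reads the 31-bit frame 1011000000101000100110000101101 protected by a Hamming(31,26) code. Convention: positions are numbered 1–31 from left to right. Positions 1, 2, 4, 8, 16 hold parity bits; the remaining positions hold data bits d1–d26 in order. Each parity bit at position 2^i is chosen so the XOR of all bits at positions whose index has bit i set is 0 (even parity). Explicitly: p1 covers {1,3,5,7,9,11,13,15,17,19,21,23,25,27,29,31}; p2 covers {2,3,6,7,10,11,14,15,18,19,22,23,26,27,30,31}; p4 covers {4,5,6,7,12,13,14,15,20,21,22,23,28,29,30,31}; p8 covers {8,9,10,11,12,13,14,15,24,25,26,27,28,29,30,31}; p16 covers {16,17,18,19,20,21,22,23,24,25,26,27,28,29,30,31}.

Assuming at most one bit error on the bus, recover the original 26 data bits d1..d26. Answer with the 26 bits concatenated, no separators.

s1 (pos 1,3,5,7,9,11,13,15,17,19,21,23,25,27,29,31): 1⊕1⊕0⊕0⊕0⊕1⊕1⊕0⊕1⊕0⊕1⊕0⊕0⊕0⊕1⊕1 = 0
s2 (pos 2,3,6,7,10,11,14,15,18,19,22,23,26,27,30,31): 0⊕1⊕0⊕0⊕0⊕1⊕0⊕0⊕0⊕0⊕0⊕0⊕1⊕0⊕0⊕1 = 0
s4 (pos 4,5,6,7,12,13,14,15,20,21,22,23,28,29,30,31): 1⊕0⊕0⊕0⊕0⊕1⊕0⊕0⊕1⊕1⊕0⊕0⊕1⊕1⊕0⊕1 = 1
s8 (pos 8,9,10,11,12,13,14,15,24,25,26,27,28,29,30,31): 0⊕0⊕0⊕1⊕0⊕1⊕0⊕0⊕0⊕0⊕1⊕0⊕1⊕1⊕0⊕1 = 0
s16 (pos 16,17,18,19,20,21,22,23,24,25,26,27,28,29,30,31): 0⊕1⊕0⊕0⊕1⊕1⊕0⊕0⊕0⊕0⊕1⊕0⊕1⊕1⊕0⊕1 = 1
Syndrome s16…s1 = 10100 → error at position 20.
Flip position 20: 1011000000101000100110000101101 → 1011000000101000100010000101101
Read data bits from positions 3,5,6,7,9,10,11,12,13,14,15,17,18,19,20,21,22,23,24,25,26,27,28,29,30,31: 10000010100100010000101101

10000010100100010000101101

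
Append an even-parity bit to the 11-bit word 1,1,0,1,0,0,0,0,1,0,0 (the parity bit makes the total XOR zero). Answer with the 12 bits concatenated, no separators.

110100001000

XOR of the 11 data bits: 1⊕1⊕0⊕1⊕0⊕0⊕0⊕0⊕1⊕0⊕0 = 0
Parity bit = 0 (so all 12 bits XOR to 0).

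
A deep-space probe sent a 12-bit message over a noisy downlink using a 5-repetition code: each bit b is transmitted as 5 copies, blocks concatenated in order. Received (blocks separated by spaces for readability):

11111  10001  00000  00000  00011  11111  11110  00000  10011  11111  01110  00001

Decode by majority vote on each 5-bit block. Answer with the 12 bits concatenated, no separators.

100001101110

Block 1 (11111): 5 ones → 1
Block 2 (10001): 2 ones → 0
Block 3 (00000): 0 ones → 0
Block 4 (00000): 0 ones → 0
Block 5 (00011): 2 ones → 0
Block 6 (11111): 5 ones → 1
Block 7 (11110): 4 ones → 1
Block 8 (00000): 0 ones → 0
Block 9 (10011): 3 ones → 1
Block 10 (11111): 5 ones → 1
Block 11 (01110): 3 ones → 1
Block 12 (00001): 1 one → 0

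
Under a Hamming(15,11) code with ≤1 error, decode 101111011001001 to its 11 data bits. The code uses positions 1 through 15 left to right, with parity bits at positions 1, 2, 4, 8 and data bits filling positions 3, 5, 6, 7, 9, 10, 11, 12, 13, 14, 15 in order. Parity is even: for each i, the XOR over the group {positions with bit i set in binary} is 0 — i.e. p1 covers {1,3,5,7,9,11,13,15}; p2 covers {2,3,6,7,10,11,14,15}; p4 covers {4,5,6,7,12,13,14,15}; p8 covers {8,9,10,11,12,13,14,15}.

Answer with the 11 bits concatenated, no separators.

s1 (pos 1,3,5,7,9,11,13,15): 1⊕1⊕1⊕0⊕1⊕0⊕0⊕1 = 1
s2 (pos 2,3,6,7,10,11,14,15): 0⊕1⊕1⊕0⊕0⊕0⊕0⊕1 = 1
s4 (pos 4,5,6,7,12,13,14,15): 1⊕1⊕1⊕0⊕1⊕0⊕0⊕1 = 1
s8 (pos 8,9,10,11,12,13,14,15): 1⊕1⊕0⊕0⊕1⊕0⊕0⊕1 = 0
Syndrome s8…s1 = 0111 → error at position 7.
Flip position 7: 101111011001001 → 101111111001001
Read data bits from positions 3,5,6,7,9,10,11,12,13,14,15: 11111001001

11111001001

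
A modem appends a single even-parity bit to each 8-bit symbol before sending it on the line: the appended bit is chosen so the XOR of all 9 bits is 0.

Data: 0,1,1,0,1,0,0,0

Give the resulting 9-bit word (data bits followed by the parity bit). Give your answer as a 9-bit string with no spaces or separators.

011010001

XOR of the 8 data bits: 0⊕1⊕1⊕0⊕1⊕0⊕0⊕0 = 1
Parity bit = 1 (so all 9 bits XOR to 0).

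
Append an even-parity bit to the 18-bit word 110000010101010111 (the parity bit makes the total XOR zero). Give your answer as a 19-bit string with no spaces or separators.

1100000101010101111

XOR of the 18 data bits: 1⊕1⊕0⊕0⊕0⊕0⊕0⊕1⊕0⊕1⊕0⊕1⊕0⊕1⊕0⊕1⊕1⊕1 = 1
Parity bit = 1 (so all 19 bits XOR to 0).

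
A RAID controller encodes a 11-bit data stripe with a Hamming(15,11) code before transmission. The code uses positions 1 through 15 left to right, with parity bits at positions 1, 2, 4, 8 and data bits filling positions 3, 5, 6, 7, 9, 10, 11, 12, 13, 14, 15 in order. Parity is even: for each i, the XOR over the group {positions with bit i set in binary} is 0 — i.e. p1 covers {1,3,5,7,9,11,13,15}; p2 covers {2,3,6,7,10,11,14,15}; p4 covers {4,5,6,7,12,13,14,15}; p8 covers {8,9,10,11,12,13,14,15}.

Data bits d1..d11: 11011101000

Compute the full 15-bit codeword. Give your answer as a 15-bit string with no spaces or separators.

Place data at non-parity positions: p1 p2 1 p4 1 0 1 p8 1 1 0 1 0 0 0
p1 (pos 1,3,5,7,9,11,13,15): XOR of data positions = 1⊕1⊕1⊕1⊕0⊕0⊕0 = 0
p2 (pos 2,3,6,7,10,11,14,15): XOR of data positions = 1⊕0⊕1⊕1⊕0⊕0⊕0 = 1
p4 (pos 4,5,6,7,12,13,14,15): XOR of data positions = 1⊕0⊕1⊕1⊕0⊕0⊕0 = 1
p8 (pos 8,9,10,11,12,13,14,15): XOR of data positions = 1⊕1⊕0⊕1⊕0⊕0⊕0 = 1
Codeword: 011110111101000

011110111101000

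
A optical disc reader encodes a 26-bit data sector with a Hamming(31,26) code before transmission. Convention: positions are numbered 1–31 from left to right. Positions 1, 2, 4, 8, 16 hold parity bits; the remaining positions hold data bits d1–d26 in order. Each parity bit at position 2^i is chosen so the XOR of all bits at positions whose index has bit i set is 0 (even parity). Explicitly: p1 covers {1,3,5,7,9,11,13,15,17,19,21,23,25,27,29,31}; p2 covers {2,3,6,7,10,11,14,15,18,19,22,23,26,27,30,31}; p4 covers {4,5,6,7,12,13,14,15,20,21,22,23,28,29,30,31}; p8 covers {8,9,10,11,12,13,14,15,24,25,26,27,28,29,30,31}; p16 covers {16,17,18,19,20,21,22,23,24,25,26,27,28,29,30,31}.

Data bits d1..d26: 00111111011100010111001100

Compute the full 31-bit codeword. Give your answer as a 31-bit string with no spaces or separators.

Place data at non-parity positions: p1 p2 0 p4 0 1 1 p8 1 1 1 1 0 1 1 p16 1 0 0 0 1 0 1 1 1 0 0 1 1 0 0
p1 (pos 1,3,5,7,9,11,13,15,17,19,21,23,25,27,29,31): XOR of data positions = 0⊕0⊕1⊕1⊕1⊕0⊕1⊕1⊕0⊕1⊕1⊕1⊕0⊕1⊕0 = 1
p2 (pos 2,3,6,7,10,11,14,15,18,19,22,23,26,27,30,31): XOR of data positions = 0⊕1⊕1⊕1⊕1⊕1⊕1⊕0⊕0⊕0⊕1⊕0⊕0⊕0⊕0 = 1
p4 (pos 4,5,6,7,12,13,14,15,20,21,22,23,28,29,30,31): XOR of data positions = 0⊕1⊕1⊕1⊕0⊕1⊕1⊕0⊕1⊕0⊕1⊕1⊕1⊕0⊕0 = 1
p8 (pos 8,9,10,11,12,13,14,15,24,25,26,27,28,29,30,31): XOR of data positions = 1⊕1⊕1⊕1⊕0⊕1⊕1⊕1⊕1⊕0⊕0⊕1⊕1⊕0⊕0 = 0
p16 (pos 16,17,18,19,20,21,22,23,24,25,26,27,28,29,30,31): XOR of data positions = 1⊕0⊕0⊕0⊕1⊕0⊕1⊕1⊕1⊕0⊕0⊕1⊕1⊕0⊕0 = 1
Codeword: 1101011011110111100010111001100

1101011011110111100010111001100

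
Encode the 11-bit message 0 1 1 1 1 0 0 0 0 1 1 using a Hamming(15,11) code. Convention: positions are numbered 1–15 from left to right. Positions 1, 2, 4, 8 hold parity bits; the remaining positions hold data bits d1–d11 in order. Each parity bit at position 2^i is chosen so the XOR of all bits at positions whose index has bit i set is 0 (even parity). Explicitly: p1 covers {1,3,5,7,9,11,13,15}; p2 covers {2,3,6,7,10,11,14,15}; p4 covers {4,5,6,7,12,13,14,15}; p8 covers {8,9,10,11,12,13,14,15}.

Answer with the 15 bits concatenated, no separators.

000111111000011

Place data at non-parity positions: p1 p2 0 p4 1 1 1 p8 1 0 0 0 0 1 1
p1 (pos 1,3,5,7,9,11,13,15): XOR of data positions = 0⊕1⊕1⊕1⊕0⊕0⊕1 = 0
p2 (pos 2,3,6,7,10,11,14,15): XOR of data positions = 0⊕1⊕1⊕0⊕0⊕1⊕1 = 0
p4 (pos 4,5,6,7,12,13,14,15): XOR of data positions = 1⊕1⊕1⊕0⊕0⊕1⊕1 = 1
p8 (pos 8,9,10,11,12,13,14,15): XOR of data positions = 1⊕0⊕0⊕0⊕0⊕1⊕1 = 1
Codeword: 000111111000011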